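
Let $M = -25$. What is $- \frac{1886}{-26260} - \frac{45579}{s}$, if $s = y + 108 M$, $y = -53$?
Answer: $\frac{601048349}{36146890} \approx 16.628$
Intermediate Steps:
$s = -2753$ ($s = -53 + 108 \left(-25\right) = -53 - 2700 = -2753$)
$- \frac{1886}{-26260} - \frac{45579}{s} = - \frac{1886}{-26260} - \frac{45579}{-2753} = \left(-1886\right) \left(- \frac{1}{26260}\right) - - \frac{45579}{2753} = \frac{943}{13130} + \frac{45579}{2753} = \frac{601048349}{36146890}$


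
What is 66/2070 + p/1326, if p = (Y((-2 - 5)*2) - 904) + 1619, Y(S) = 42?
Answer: 30639/50830 ≈ 0.60277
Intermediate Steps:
p = 757 (p = (42 - 904) + 1619 = -862 + 1619 = 757)
66/2070 + p/1326 = 66/2070 + 757/1326 = 66*(1/2070) + 757*(1/1326) = 11/345 + 757/1326 = 30639/50830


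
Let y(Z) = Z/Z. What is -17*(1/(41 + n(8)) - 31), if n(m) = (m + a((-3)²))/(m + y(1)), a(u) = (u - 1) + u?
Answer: 207485/394 ≈ 526.61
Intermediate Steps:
y(Z) = 1
a(u) = -1 + 2*u (a(u) = (-1 + u) + u = -1 + 2*u)
n(m) = (17 + m)/(1 + m) (n(m) = (m + (-1 + 2*(-3)²))/(m + 1) = (m + (-1 + 2*9))/(1 + m) = (m + (-1 + 18))/(1 + m) = (m + 17)/(1 + m) = (17 + m)/(1 + m))
-17*(1/(41 + n(8)) - 31) = -17*(1/(41 + (17 + 8)/(1 + 8)) - 31) = -17*(1/(41 + 25/9) - 31) = -17*(1/(394/9) - 31) = -17*(9/394 - 31) = -17*(-12205/394) = 207485/394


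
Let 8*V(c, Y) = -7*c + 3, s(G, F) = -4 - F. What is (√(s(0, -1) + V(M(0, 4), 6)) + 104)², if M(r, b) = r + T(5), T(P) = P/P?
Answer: (208 + I*√14)²/4 ≈ 10813.0 + 389.13*I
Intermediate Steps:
T(P) = 1
M(r, b) = 1 + r (M(r, b) = r + 1 = 1 + r)
V(c, Y) = 3/8 - 7*c/8 (V(c, Y) = (-7*c + 3)/8 = (3 - 7*c)/8 = 3/8 - 7*c/8)
(√(s(0, -1) + V(M(0, 4), 6)) + 104)² = (√((-4 - 1*(-1)) + (3/8 - 7*(1 + 0)/8)) + 104)² = (√((-4 + 1) + (3/8 - 7/8*1)) + 104)² = (√(-3 + (3/8 - 7/8)) + 104)² = (√(-3 - ½) + 104)² = (√(-7/2) + 104)² = (I*√14/2 + 104)² = (104 + I*√14/2)²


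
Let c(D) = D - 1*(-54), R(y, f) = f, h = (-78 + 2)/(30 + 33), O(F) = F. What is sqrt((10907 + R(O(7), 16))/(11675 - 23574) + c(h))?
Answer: 5*sqrt(129563677481)/249879 ≈ 7.2025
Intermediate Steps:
h = -76/63 ≈ -1.2063
c(D) = 54 + D (c(D) = D + 54 = 54 + D)
sqrt((10907 + R(O(7), 16))/(11675 - 23574) + c(h)) = sqrt((10907 + 16)/(11675 - 23574) + (54 - 76/63)) = sqrt(10923/(-11899) + 3326/63) = sqrt(10923*(-1/11899) + 3326/63) = sqrt(-10923/11899 + 3326/63) = sqrt(38887925/749637) = 5*sqrt(129563677481)/249879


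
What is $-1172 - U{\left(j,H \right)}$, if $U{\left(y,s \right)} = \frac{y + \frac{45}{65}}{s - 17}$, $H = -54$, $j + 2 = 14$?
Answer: $- \frac{1081591}{923} \approx -1171.8$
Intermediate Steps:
$j = 12$ ($j = -2 + 14 = 12$)
$U{\left(y,s \right)} = \frac{\frac{9}{13} + y}{-17 + s}$ ($U{\left(y,s \right)} = \frac{y + 45 \cdot \frac{1}{65}}{-17 + s} = \frac{y + \frac{9}{13}}{-17 + s} = \frac{\frac{9}{13} + y}{-17 + s}$)
$-1172 - U{\left(j,H \right)} = -1172 - \frac{\frac{9}{13} + 12}{-17 - 54} = -1172 - \frac{1}{-71} \cdot \frac{165}{13} = -1172 - \left(- \frac{1}{71}\right) \frac{165}{13} = -1172 - - \frac{165}{923} = -1172 + \frac{165}{923} = - \frac{1081591}{923}$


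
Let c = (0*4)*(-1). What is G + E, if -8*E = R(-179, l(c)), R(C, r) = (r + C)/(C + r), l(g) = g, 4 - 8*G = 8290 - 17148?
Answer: 8861/8 ≈ 1107.6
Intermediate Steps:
G = 4431/4 (G = ½ - (8290 - 17148)/8 = ½ - ⅛*(-8858) = ½ + 4429/4 = 4431/4 ≈ 1107.8)
c = 0 (c = 0*(-1) = 0)
R(C, r) = 1 (R(C, r) = (C + r)/(C + r) = 1)
E = -⅛ (E = -⅛*1 = -⅛ ≈ -0.12500)
G + E = 4431/4 - ⅛ = 8861/8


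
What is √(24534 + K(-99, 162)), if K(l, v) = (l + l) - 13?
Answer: √24323 ≈ 155.96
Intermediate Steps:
K(l, v) = -13 + 2*l (K(l, v) = 2*l - 13 = -13 + 2*l)
√(24534 + K(-99, 162)) = √(24534 + (-13 + 2*(-99))) = √(24534 + (-13 - 198)) = √(24534 - 211) = √24323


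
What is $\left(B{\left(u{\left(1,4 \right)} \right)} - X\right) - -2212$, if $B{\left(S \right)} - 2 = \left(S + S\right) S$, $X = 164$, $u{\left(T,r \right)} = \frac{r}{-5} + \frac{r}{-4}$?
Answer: $\frac{51412}{25} \approx 2056.5$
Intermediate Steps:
$u{\left(T,r \right)} = - \frac{9 r}{20}$ ($u{\left(T,r \right)} = r \left(- \frac{1}{5}\right) + r \left(- \frac{1}{4}\right) = - \frac{r}{5} - \frac{r}{4} = - \frac{9 r}{20}$)
$B{\left(S \right)} = 2 + 2 S^{2}$ ($B{\left(S \right)} = 2 + \left(S + S\right) S = 2 + 2 S S = 2 + 2 S^{2}$)
$\left(B{\left(u{\left(1,4 \right)} \right)} - X\right) - -2212 = \left(\left(2 + 2 \left(\left(- \frac{9}{20}\right) 4\right)^{2}\right) - 164\right) - -2212 = \left(\left(2 + 2 \left(- \frac{9}{5}\right)^{2}\right) - 164\right) + 2212 = \left(\left(2 + 2 \cdot \frac{81}{25}\right) - 164\right) + 2212 = \left(\left(2 + \frac{162}{25}\right) - 164\right) + 2212 = \left(\frac{212}{25} - 164\right) + 2212 = - \frac{3888}{25} + 2212 = \frac{51412}{25}$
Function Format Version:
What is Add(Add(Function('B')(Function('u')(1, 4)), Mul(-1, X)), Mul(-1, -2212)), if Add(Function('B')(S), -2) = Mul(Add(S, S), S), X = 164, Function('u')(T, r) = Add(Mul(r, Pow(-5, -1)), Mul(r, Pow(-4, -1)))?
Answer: Rational(51412, 25) ≈ 2056.5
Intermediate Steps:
Function('u')(T, r) = Mul(Rational(-9, 20), r) (Function('u')(T, r) = Add(Mul(r, Rational(-1, 5)), Mul(r, Rational(-1, 4))) = Add(Mul(Rational(-1, 5), r), Mul(Rational(-1, 4), r)) = Mul(Rational(-9, 20), r))
Function('B')(S) = Add(2, Mul(2, Pow(S, 2))) (Function('B')(S) = Add(2, Mul(Add(S, S), S)) = Add(2, Mul(Mul(2, S), S)) = Add(2, Mul(2, Pow(S, 2))))
Add(Add(Function('B')(Function('u')(1, 4)), Mul(-1, X)), Mul(-1, -2212)) = Add(Add(Add(2, Mul(2, Pow(Mul(Rational(-9, 20), 4), 2))), Mul(-1, 164)), Mul(-1, -2212)) = Add(Add(Add(2, Mul(2, Pow(Rational(-9, 5), 2))), -164), 2212) = Add(Add(Add(2, Mul(2, Rational(81, 25))), -164), 2212) = Add(Add(Add(2, Rational(162, 25)), -164), 2212) = Add(Add(Rational(212, 25), -164), 2212) = Add(Rational(-3888, 25), 2212) = Rational(51412, 25)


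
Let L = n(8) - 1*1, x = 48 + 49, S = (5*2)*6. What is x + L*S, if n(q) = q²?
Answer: 3877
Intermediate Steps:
S = 60 (S = 10*6 = 60)
x = 97
L = 63 (L = 8² - 1*1 = 64 - 1 = 63)
x + L*S = 97 + 63*60 = 97 + 3780 = 3877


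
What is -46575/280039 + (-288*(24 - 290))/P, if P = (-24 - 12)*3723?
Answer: -769321717/1042585197 ≈ -0.73790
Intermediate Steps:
P = -134028 (P = -36*3723 = -134028)
-46575/280039 + (-288*(24 - 290))/P = -46575/280039 - 288*(24 - 290)/(-134028) = -46575*1/280039 - 288*(-266)*(-1/134028) = -46575/280039 + 76608*(-1/134028) = -46575/280039 - 2128/3723 = -769321717/1042585197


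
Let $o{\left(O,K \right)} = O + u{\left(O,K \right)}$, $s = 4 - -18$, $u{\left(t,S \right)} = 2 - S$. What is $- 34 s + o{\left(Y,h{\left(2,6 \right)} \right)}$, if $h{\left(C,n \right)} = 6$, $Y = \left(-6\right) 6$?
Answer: $-788$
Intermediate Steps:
$Y = -36$
$s = 22$ ($s = 4 + 18 = 22$)
$o{\left(O,K \right)} = 2 + O - K$ ($o{\left(O,K \right)} = O - \left(-2 + K\right) = 2 + O - K$)
$- 34 s + o{\left(Y,h{\left(2,6 \right)} \right)} = \left(-34\right) 22 - 40 = -748 - 40 = -788$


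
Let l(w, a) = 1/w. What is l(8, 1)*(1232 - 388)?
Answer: 211/2 ≈ 105.50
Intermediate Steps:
l(8, 1)*(1232 - 388) = (1232 - 388)/8 = (⅛)*844 = 211/2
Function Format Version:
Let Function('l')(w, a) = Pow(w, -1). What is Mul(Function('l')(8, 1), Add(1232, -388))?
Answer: Rational(211, 2) ≈ 105.50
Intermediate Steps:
Mul(Function('l')(8, 1), Add(1232, -388)) = Mul(Pow(8, -1), Add(1232, -388)) = Mul(Rational(1, 8), 844) = Rational(211, 2)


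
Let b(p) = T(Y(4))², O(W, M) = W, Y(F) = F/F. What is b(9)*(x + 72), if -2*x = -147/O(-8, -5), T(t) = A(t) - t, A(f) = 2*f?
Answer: 1005/16 ≈ 62.813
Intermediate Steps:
Y(F) = 1
T(t) = t (T(t) = 2*t - t = t)
x = -147/16 (x = -(-147)/(2*(-8)) = -(-147)*(-1)/(2*8) = -½*147/8 = -147/16 ≈ -9.1875)
b(p) = 1 (b(p) = 1² = 1)
b(9)*(x + 72) = 1*(-147/16 + 72) = 1*(1005/16) = 1005/16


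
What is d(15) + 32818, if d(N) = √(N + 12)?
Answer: 32818 + 3*√3 ≈ 32823.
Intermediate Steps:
d(N) = √(12 + N)
d(15) + 32818 = √(12 + 15) + 32818 = √27 + 32818 = 3*√3 + 32818 = 32818 + 3*√3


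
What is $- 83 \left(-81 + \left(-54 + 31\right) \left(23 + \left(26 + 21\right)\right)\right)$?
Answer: $140353$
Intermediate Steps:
$- 83 \left(-81 + \left(-54 + 31\right) \left(23 + \left(26 + 21\right)\right)\right) = - 83 \left(-81 - 23 \left(23 + 47\right)\right) = - 83 \left(-81 - 1610\right) = \left(-83\right) \left(-1691\right) = 140353$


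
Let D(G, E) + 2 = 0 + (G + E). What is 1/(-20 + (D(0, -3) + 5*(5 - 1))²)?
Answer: 1/205 ≈ 0.0048781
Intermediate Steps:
D(G, E) = -2 + E + G (D(G, E) = -2 + (0 + (G + E)) = -2 + (0 + (E + G)) = -2 + (E + G) = -2 + E + G)
1/(-20 + (D(0, -3) + 5*(5 - 1))²) = 1/(-20 + ((-2 - 3 + 0) + 5*(5 - 1))²) = 1/(-20 + (-5 + 5*4)²) = 1/(-20 + (-5 + 20)²) = 1/(-20 + 15²) = 1/(-20 + 225) = 1/205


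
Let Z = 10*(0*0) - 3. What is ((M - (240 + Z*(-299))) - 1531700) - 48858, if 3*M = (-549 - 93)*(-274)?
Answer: -1523059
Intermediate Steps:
Z = -3 (Z = 10*0 - 3 = 0 - 3 = -3)
M = 58636 (M = ((-549 - 93)*(-274))/3 = (-642*(-274))/3 = (1/3)*175908 = 58636)
((M - (240 + Z*(-299))) - 1531700) - 48858 = ((58636 - (240 - 3*(-299))) - 1531700) - 48858 = ((58636 - (240 + 897)) - 1531700) - 48858 = ((58636 - 1*1137) - 1531700) - 48858 = ((58636 - 1137) - 1531700) - 48858 = (57499 - 1531700) - 48858 = -1474201 - 48858 = -1523059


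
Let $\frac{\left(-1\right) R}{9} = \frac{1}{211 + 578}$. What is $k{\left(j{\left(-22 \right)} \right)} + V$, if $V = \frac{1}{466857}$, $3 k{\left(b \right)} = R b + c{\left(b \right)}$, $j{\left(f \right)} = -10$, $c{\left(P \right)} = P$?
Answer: $- \frac{404609137}{122783391} \approx -3.2953$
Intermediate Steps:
$R = - \frac{3}{263}$ ($R = - \frac{9}{211 + 578} = - \frac{9}{789} = \left(-9\right) \frac{1}{789} = - \frac{3}{263} \approx -0.011407$)
$k{\left(b \right)} = \frac{260 b}{789}$ ($k{\left(b \right)} = \frac{- \frac{3 b}{263} + b}{3} = \frac{\frac{260}{263} b}{3} = \frac{260 b}{789}$)
$V = \frac{1}{466857} \approx 2.142 \cdot 10^{-6}$
$k{\left(j{\left(-22 \right)} \right)} + V = \frac{260}{789} \left(-10\right) + \frac{1}{466857} = - \frac{2600}{789} + \frac{1}{466857} = - \frac{404609137}{122783391}$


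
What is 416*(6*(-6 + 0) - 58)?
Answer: -39104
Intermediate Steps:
416*(6*(-6 + 0) - 58) = 416*(6*(-6) - 58) = 416*(-36 - 58) = 416*(-94) = -39104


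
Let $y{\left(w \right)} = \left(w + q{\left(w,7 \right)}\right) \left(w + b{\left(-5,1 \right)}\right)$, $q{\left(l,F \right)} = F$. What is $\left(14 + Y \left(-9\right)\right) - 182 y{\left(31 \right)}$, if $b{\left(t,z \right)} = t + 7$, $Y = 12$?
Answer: $-228322$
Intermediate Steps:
$b{\left(t,z \right)} = 7 + t$
$y{\left(w \right)} = \left(2 + w\right) \left(7 + w\right)$ ($y{\left(w \right)} = \left(w + 7\right) \left(w + \left(7 - 5\right)\right) = \left(7 + w\right) \left(w + 2\right) = \left(7 + w\right) \left(2 + w\right) = \left(2 + w\right) \left(7 + w\right)$)
$\left(14 + Y \left(-9\right)\right) - 182 y{\left(31 \right)} = \left(14 + 12 \left(-9\right)\right) - 182 \left(14 + 31^{2} + 9 \cdot 31\right) = \left(14 - 108\right) - 182 \left(14 + 961 + 279\right) = -94 - 228228 = -228322$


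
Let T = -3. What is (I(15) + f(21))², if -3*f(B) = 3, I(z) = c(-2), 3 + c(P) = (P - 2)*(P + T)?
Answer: 256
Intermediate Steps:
c(P) = -3 + (-3 + P)*(-2 + P) (c(P) = -3 + (P - 2)*(P - 3) = -3 + (-2 + P)*(-3 + P) = -3 + (-3 + P)*(-2 + P))
I(z) = 17 (I(z) = 3 + (-2)² - 5*(-2) = 3 + 4 + 10 = 17)
f(B) = -1 (f(B) = -⅓*3 = -1)
(I(15) + f(21))² = (17 - 1)² = 16² = 256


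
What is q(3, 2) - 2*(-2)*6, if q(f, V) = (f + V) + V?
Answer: 31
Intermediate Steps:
q(f, V) = f + 2*V (q(f, V) = (V + f) + V = f + 2*V)
q(3, 2) - 2*(-2)*6 = (3 + 2*2) - 2*(-2)*6 = (3 + 4) - (-4)*6 = 7 - 1*(-24) = 7 + 24 = 31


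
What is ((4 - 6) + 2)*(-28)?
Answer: 0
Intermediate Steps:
((4 - 6) + 2)*(-28) = (-2 + 2)*(-28) = 0*(-28) = 0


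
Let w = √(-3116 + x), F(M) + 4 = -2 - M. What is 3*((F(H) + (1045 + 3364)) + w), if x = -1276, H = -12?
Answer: 13245 + 18*I*√122 ≈ 13245.0 + 198.82*I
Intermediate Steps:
F(M) = -6 - M (F(M) = -4 + (-2 - M) = -6 - M)
w = 6*I*√122 (w = √(-3116 - 1276) = √(-4392) = 6*I*√122 ≈ 66.272*I)
3*((F(H) + (1045 + 3364)) + w) = 3*(((-6 - 1*(-12)) + (1045 + 3364)) + 6*I*√122) = 3*(((-6 + 12) + 4409) + 6*I*√122) = 3*((6 + 4409) + 6*I*√122) = 3*(4415 + 6*I*√122) = 13245 + 18*I*√122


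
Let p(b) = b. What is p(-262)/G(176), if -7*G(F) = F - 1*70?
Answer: 917/53 ≈ 17.302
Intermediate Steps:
G(F) = 10 - F/7 (G(F) = -(F - 1*70)/7 = -(F - 70)/7 = -(-70 + F)/7 = 10 - F/7)
p(-262)/G(176) = -262/(10 - ⅐*176) = -262/(10 - 176/7) = -262/(-106/7) = -262*(-7/106) = 917/53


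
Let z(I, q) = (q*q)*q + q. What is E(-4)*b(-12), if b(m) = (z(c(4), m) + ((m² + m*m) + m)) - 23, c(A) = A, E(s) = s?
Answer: 5948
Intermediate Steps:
z(I, q) = q + q³ (z(I, q) = q²*q + q = q³ + q = q + q³)
b(m) = -23 + m³ + 2*m + 2*m² (b(m) = ((m + m³) + ((m² + m*m) + m)) - 23 = ((m + m³) + ((m² + m²) + m)) - 23 = ((m + m³) + (2*m² + m)) - 23 = ((m + m³) + (m + 2*m²)) - 23 = (m³ + 2*m + 2*m²) - 23 = -23 + m³ + 2*m + 2*m²)
E(-4)*b(-12) = -4*(-23 + (-12)³ + 2*(-12) + 2*(-12)²) = -4*(-23 - 1728 - 24 + 2*144) = -4*(-23 - 1728 - 24 + 288) = -4*(-1487) = 5948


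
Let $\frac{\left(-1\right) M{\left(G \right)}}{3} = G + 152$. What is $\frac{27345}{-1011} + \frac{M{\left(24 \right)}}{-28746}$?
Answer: $- \frac{43640309}{1614567} \approx -27.029$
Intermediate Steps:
$M{\left(G \right)} = -456 - 3 G$ ($M{\left(G \right)} = - 3 \left(G + 152\right) = - 3 \left(152 + G\right) = -456 - 3 G$)
$\frac{27345}{-1011} + \frac{M{\left(24 \right)}}{-28746} = \frac{27345}{-1011} + \frac{-456 - 72}{-28746} = 27345 \left(- \frac{1}{1011}\right) + \left(-456 - 72\right) \left(- \frac{1}{28746}\right) = - \frac{9115}{337} - - \frac{88}{4791} = - \frac{9115}{337} + \frac{88}{4791} = - \frac{43640309}{1614567}$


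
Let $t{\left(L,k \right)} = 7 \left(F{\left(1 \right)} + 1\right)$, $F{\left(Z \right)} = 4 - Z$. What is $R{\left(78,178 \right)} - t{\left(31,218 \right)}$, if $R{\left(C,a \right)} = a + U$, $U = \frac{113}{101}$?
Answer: $\frac{15263}{101} \approx 151.12$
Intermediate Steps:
$t{\left(L,k \right)} = 28$ ($t{\left(L,k \right)} = 7 \left(\left(4 - 1\right) + 1\right) = 7 \left(3 + 1\right) = 7 \cdot 4 = 28$)
$U = \frac{113}{101}$ ($U = 113 \cdot \frac{1}{101} = \frac{113}{101} \approx 1.1188$)
$R{\left(C,a \right)} = \frac{113}{101} + a$ ($R{\left(C,a \right)} = a + \frac{113}{101} = \frac{113}{101} + a$)
$R{\left(78,178 \right)} - t{\left(31,218 \right)} = \left(\frac{113}{101} + 178\right) - 28 = \frac{18091}{101} - 28 = \frac{15263}{101}$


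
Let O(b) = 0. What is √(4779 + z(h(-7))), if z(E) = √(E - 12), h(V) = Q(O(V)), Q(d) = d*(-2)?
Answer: √(4779 + 2*I*√3) ≈ 69.13 + 0.0251*I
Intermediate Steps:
Q(d) = -2*d
h(V) = 0 (h(V) = -2*0 = 0)
z(E) = √(-12 + E)
√(4779 + z(h(-7))) = √(4779 + √(-12 + 0)) = √(4779 + √(-12)) = √(4779 + 2*I*√3)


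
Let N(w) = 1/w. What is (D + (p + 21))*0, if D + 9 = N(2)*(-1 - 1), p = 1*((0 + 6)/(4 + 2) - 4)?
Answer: 0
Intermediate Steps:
p = -3 (p = 1*(6/6 - 4) = 1*(6*(⅙) - 4) = 1*(1 - 4) = 1*(-3) = -3)
D = -10 (D = -9 + (-1 - 1)/2 = -9 + (½)*(-2) = -9 - 1 = -10)
(D + (p + 21))*0 = (-10 + (-3 + 21))*0 = (-10 + 18)*0 = 8*0 = 0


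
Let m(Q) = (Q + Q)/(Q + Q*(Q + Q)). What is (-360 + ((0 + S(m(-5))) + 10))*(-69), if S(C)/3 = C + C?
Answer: 24242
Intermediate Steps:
m(Q) = 2*Q/(Q + 2*Q**2) (m(Q) = (2*Q)/(Q + Q*(2*Q)) = (2*Q)/(Q + 2*Q**2) = 2*Q/(Q + 2*Q**2))
S(C) = 6*C (S(C) = 3*(C + C) = 3*(2*C) = 6*C)
(-360 + ((0 + S(m(-5))) + 10))*(-69) = (-360 + ((0 + 6*(2/(1 + 2*(-5)))) + 10))*(-69) = (-360 + ((0 + 6*(2/(1 - 10))) + 10))*(-69) = (-360 + ((0 + 6*(2/(-9))) + 10))*(-69) = (-360 + ((0 + 6*(2*(-1/9))) + 10))*(-69) = (-360 + ((0 + 6*(-2/9)) + 10))*(-69) = (-360 + ((0 - 4/3) + 10))*(-69) = (-360 + (-4/3 + 10))*(-69) = (-360 + 26/3)*(-69) = -1054/3*(-69) = 24242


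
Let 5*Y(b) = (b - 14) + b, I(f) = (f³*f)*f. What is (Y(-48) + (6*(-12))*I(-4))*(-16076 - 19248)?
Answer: -2603590744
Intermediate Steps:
I(f) = f⁵ (I(f) = f⁴*f = f⁵)
Y(b) = -14/5 + 2*b/5 (Y(b) = ((b - 14) + b)/5 = ((-14 + b) + b)/5 = (-14 + 2*b)/5 = -14/5 + 2*b/5)
(Y(-48) + (6*(-12))*I(-4))*(-16076 - 19248) = ((-14/5 + (⅖)*(-48)) + (6*(-12))*(-4)⁵)*(-16076 - 19248) = ((-14/5 - 96/5) - 72*(-1024))*(-35324) = (-22 + 73728)*(-35324) = 73706*(-35324) = -2603590744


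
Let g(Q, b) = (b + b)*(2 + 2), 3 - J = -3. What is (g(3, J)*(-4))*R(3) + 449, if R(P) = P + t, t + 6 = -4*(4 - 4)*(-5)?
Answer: 1025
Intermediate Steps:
J = 6 (J = 3 - 1*(-3) = 3 + 3 = 6)
t = -6 (t = -6 - 4*(4 - 4)*(-5) = -6 - 4*0*(-5) = -6 + 0*(-5) = -6 + 0 = -6)
g(Q, b) = 8*b (g(Q, b) = (2*b)*4 = 8*b)
R(P) = -6 + P (R(P) = P - 6 = -6 + P)
(g(3, J)*(-4))*R(3) + 449 = ((8*6)*(-4))*(-6 + 3) + 449 = (48*(-4))*(-3) + 449 = -192*(-3) + 449 = 576 + 449 = 1025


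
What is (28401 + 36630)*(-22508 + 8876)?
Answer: -886502592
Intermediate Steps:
(28401 + 36630)*(-22508 + 8876) = 65031*(-13632) = -886502592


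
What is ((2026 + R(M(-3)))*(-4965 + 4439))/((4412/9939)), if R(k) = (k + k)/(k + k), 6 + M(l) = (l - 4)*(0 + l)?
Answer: -5298490839/2206 ≈ -2.4019e+6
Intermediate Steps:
M(l) = -6 + l*(-4 + l) (M(l) = -6 + (l - 4)*(0 + l) = -6 + (-4 + l)*l = -6 + l*(-4 + l))
R(k) = 1 (R(k) = (2*k)/((2*k)) = (2*k)*(1/(2*k)) = 1)
((2026 + R(M(-3)))*(-4965 + 4439))/((4412/9939)) = ((2026 + 1)*(-4965 + 4439))/((4412/9939)) = (2027*(-526))/((4412*(1/9939))) = -1066202/4412/9939 = -1066202*9939/4412 = -5298490839/2206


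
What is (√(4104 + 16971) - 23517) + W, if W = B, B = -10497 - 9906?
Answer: -43920 + 5*√843 ≈ -43775.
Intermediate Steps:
B = -20403
W = -20403
(√(4104 + 16971) - 23517) + W = (√(4104 + 16971) - 23517) - 20403 = (√21075 - 23517) - 20403 = (5*√843 - 23517) - 20403 = (-23517 + 5*√843) - 20403 = -43920 + 5*√843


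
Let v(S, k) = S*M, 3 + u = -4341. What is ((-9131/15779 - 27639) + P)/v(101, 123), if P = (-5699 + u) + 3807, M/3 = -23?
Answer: 178174252/36654617 ≈ 4.8609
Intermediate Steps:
M = -69 (M = 3*(-23) = -69)
u = -4344 (u = -3 - 4341 = -4344)
P = -6236 (P = (-5699 - 4344) + 3807 = -10043 + 3807 = -6236)
v(S, k) = -69*S (v(S, k) = S*(-69) = -69*S)
((-9131/15779 - 27639) + P)/v(101, 123) = ((-9131/15779 - 27639) - 6236)/((-69*101)) = ((-9131*1/15779 - 27639) - 6236)/(-6969) = ((-9131/15779 - 27639) - 6236)*(-1/6969) = (-436124912/15779 - 6236)*(-1/6969) = -534522756/15779*(-1/6969) = 178174252/36654617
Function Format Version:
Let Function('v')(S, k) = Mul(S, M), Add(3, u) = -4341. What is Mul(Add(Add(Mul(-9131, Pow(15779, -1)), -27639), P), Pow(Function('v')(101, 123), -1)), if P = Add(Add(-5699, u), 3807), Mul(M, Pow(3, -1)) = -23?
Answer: Rational(178174252, 36654617) ≈ 4.8609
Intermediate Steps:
M = -69 (M = Mul(3, -23) = -69)
u = -4344 (u = Add(-3, -4341) = -4344)
P = -6236 (P = Add(Add(-5699, -4344), 3807) = Add(-10043, 3807) = -6236)
Function('v')(S, k) = Mul(-69, S) (Function('v')(S, k) = Mul(S, -69) = Mul(-69, S))
Mul(Add(Add(Mul(-9131, Pow(15779, -1)), -27639), P), Pow(Function('v')(101, 123), -1)) = Mul(Add(Add(Mul(-9131, Pow(15779, -1)), -27639), -6236), Pow(Mul(-69, 101), -1)) = Mul(Add(Add(Mul(-9131, Rational(1, 15779)), -27639), -6236), Pow(-6969, -1)) = Mul(Add(Add(Rational(-9131, 15779), -27639), -6236), Rational(-1, 6969)) = Mul(Add(Rational(-436124912, 15779), -6236), Rational(-1, 6969)) = Mul(Rational(-534522756, 15779), Rational(-1, 6969)) = Rational(178174252, 36654617)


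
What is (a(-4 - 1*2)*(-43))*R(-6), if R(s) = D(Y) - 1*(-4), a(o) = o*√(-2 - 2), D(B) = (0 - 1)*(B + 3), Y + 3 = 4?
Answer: 0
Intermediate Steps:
Y = 1 (Y = -3 + 4 = 1)
D(B) = -3 - B (D(B) = -(3 + B) = -3 - B)
a(o) = 2*I*o (a(o) = o*√(-4) = o*(2*I) = 2*I*o)
R(s) = 0 (R(s) = (-3 - 1*1) - 1*(-4) = (-3 - 1) + 4 = -4 + 4 = 0)
(a(-4 - 1*2)*(-43))*R(-6) = ((2*I*(-4 - 1*2))*(-43))*0 = ((2*I*(-4 - 2))*(-43))*0 = ((2*I*(-6))*(-43))*0 = (-12*I*(-43))*0 = (516*I)*0 = 0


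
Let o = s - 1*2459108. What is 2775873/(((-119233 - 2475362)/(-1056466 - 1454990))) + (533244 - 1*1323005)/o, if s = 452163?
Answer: 932758986668933197/347147297485 ≈ 2.6869e+6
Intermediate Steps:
o = -2006945 (o = 452163 - 1*2459108 = 452163 - 2459108 = -2006945)
2775873/(((-119233 - 2475362)/(-1056466 - 1454990))) + (533244 - 1*1323005)/o = 2775873/(((-119233 - 2475362)/(-1056466 - 1454990))) + (533244 - 1*1323005)/(-2006945) = 2775873/((-2594595/(-2511456))) + (533244 - 1323005)*(-1/2006945) = 2775873/((-2594595*(-1/2511456))) - 789761*(-1/2006945) = 2775873/(864865/837152) + 789761/2006945 = 2775873*(837152/864865) + 789761/2006945 = 2323827633696/864865 + 789761/2006945 = 932758986668933197/347147297485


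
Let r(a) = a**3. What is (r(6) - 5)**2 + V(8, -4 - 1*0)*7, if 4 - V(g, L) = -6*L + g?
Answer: 44325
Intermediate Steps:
V(g, L) = 4 - g + 6*L (V(g, L) = 4 - (-6*L + g) = 4 - (g - 6*L) = 4 + (-g + 6*L) = 4 - g + 6*L)
(r(6) - 5)**2 + V(8, -4 - 1*0)*7 = (6**3 - 5)**2 + (4 - 1*8 + 6*(-4 - 1*0))*7 = (216 - 5)**2 + (4 - 8 + 6*(-4 + 0))*7 = 211**2 + (4 - 8 + 6*(-4))*7 = 44521 + (4 - 8 - 24)*7 = 44521 - 28*7 = 44521 - 196 = 44325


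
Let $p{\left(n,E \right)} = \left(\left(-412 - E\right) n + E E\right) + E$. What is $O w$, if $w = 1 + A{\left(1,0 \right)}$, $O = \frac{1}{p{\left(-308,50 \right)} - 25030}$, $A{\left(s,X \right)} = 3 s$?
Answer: $\frac{1}{29954} \approx 3.3385 \cdot 10^{-5}$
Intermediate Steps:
$p{\left(n,E \right)} = E + E^{2} + n \left(-412 - E\right)$ ($p{\left(n,E \right)} = \left(n \left(-412 - E\right) + E^{2}\right) + E = \left(E^{2} + n \left(-412 - E\right)\right) + E = E + E^{2} + n \left(-412 - E\right)$)
$O = \frac{1}{119816}$ ($O = \frac{1}{\left(50 + 50^{2} - -126896 - 50 \left(-308\right)\right) - 25030} = \frac{1}{\left(50 + 2500 + 126896 + 15400\right) - 25030} = \frac{1}{144846 - 25030} = \frac{1}{119816} \approx 8.3461 \cdot 10^{-6}$)
$w = 4$ ($w = 1 + 3 \cdot 1 = 1 + 3 = 4$)
$O w = \frac{1}{119816} \cdot 4 = \frac{1}{29954}$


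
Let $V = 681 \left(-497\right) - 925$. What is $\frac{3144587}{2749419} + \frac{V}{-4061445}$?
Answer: $\frac{4568223489091}{3722204683485} \approx 1.2273$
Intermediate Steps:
$V = -339382$ ($V = -338457 - 925 = -339382$)
$\frac{3144587}{2749419} + \frac{V}{-4061445} = \frac{3144587}{2749419} - \frac{339382}{-4061445} = 3144587 \cdot \frac{1}{2749419} - - \frac{339382}{4061445} = \frac{3144587}{2749419} + \frac{339382}{4061445} = \frac{4568223489091}{3722204683485}$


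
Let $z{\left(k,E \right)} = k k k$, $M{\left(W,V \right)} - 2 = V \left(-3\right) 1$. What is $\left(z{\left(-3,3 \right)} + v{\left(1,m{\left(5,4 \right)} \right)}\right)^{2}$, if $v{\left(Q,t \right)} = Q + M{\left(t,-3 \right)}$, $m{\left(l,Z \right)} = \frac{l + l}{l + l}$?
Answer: $225$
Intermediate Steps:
$M{\left(W,V \right)} = 2 - 3 V$ ($M{\left(W,V \right)} = 2 + V \left(-3\right) 1 = 2 + - 3 V 1 = 2 - 3 V$)
$z{\left(k,E \right)} = k^{3}$ ($z{\left(k,E \right)} = k^{2} k = k^{3}$)
$m{\left(l,Z \right)} = 1$ ($m{\left(l,Z \right)} = \frac{2 l}{2 l} = 2 l \frac{1}{2 l} = 1$)
$v{\left(Q,t \right)} = 11 + Q$ ($v{\left(Q,t \right)} = Q + \left(2 - -9\right) = Q + \left(2 + 9\right) = Q + 11 = 11 + Q$)
$\left(z{\left(-3,3 \right)} + v{\left(1,m{\left(5,4 \right)} \right)}\right)^{2} = \left(\left(-3\right)^{3} + \left(11 + 1\right)\right)^{2} = \left(-27 + 12\right)^{2} = \left(-15\right)^{2} = 225$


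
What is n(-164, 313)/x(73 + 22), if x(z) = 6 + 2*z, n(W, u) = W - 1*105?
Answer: -269/196 ≈ -1.3724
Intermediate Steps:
n(W, u) = -105 + W (n(W, u) = W - 105 = -105 + W)
n(-164, 313)/x(73 + 22) = (-105 - 164)/(6 + 2*(73 + 22)) = -269/(6 + 2*95) = -269/(6 + 190) = -269/196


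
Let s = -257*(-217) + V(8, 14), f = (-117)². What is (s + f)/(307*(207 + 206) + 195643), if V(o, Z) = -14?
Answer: 1286/5971 ≈ 0.21537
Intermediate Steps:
f = 13689
s = 55755 (s = -257*(-217) - 14 = 55769 - 14 = 55755)
(s + f)/(307*(207 + 206) + 195643) = (55755 + 13689)/(307*(207 + 206) + 195643) = 69444/(307*413 + 195643) = 69444/(126791 + 195643) = 69444/322434 = 69444*(1/322434) = 1286/5971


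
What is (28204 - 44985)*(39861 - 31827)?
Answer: -134818554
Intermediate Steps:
(28204 - 44985)*(39861 - 31827) = -16781*8034 = -134818554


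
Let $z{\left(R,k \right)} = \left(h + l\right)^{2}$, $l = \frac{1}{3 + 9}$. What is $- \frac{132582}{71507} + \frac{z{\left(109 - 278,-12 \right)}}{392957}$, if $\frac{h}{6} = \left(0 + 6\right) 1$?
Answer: $- \frac{7488852820333}{4046281372656} \approx -1.8508$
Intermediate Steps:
$l = \frac{1}{12} \approx 0.083333$
$h = 36$ ($h = 6 \left(0 + 6\right) 1 = 6 \cdot 6 \cdot 1 = 6 \cdot 6 = 36$)
$z{\left(R,k \right)} = \frac{187489}{144}$ ($z{\left(R,k \right)} = \left(36 + \frac{1}{12}\right)^{2} = \left(\frac{433}{12}\right)^{2} = \frac{187489}{144}$)
$- \frac{132582}{71507} + \frac{z{\left(109 - 278,-12 \right)}}{392957} = - \frac{132582}{71507} + \frac{187489}{144 \cdot 392957} = \left(-132582\right) \frac{1}{71507} + \frac{187489}{144} \cdot \frac{1}{392957} = - \frac{132582}{71507} + \frac{187489}{56585808} = - \frac{7488852820333}{4046281372656}$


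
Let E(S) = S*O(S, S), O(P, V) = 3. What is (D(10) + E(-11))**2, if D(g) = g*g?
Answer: 4489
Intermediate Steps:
D(g) = g**2
E(S) = 3*S (E(S) = S*3 = 3*S)
(D(10) + E(-11))**2 = (10**2 + 3*(-11))**2 = (100 - 33)**2 = 67**2 = 4489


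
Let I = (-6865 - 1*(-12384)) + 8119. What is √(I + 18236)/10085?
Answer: √31874/10085 ≈ 0.017703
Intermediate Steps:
I = 13638 (I = (-6865 + 12384) + 8119 = 5519 + 8119 = 13638)
√(I + 18236)/10085 = √(13638 + 18236)/10085 = √31874*(1/10085) = √31874/10085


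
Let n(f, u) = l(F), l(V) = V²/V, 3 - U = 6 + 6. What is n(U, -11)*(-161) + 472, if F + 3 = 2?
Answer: 633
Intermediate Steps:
U = -9 (U = 3 - (6 + 6) = 3 - 1*12 = 3 - 12 = -9)
F = -1 (F = -3 + 2 = -1)
l(V) = V
n(f, u) = -1
n(U, -11)*(-161) + 472 = -1*(-161) + 472 = 161 + 472 = 633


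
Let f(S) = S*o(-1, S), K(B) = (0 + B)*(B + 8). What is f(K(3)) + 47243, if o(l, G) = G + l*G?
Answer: 47243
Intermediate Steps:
o(l, G) = G + G*l
K(B) = B*(8 + B)
f(S) = 0 (f(S) = S*(S*(1 - 1)) = S*(S*0) = S*0 = 0)
f(K(3)) + 47243 = 0 + 47243 = 47243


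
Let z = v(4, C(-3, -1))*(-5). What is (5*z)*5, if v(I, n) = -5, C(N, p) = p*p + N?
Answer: 625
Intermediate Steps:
C(N, p) = N + p² (C(N, p) = p² + N = N + p²)
z = 25 (z = -5*(-5) = 25)
(5*z)*5 = (5*25)*5 = 125*5 = 625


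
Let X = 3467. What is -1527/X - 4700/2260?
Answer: -987296/391771 ≈ -2.5201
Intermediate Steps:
-1527/X - 4700/2260 = -1527/3467 - 4700/2260 = -1527*1/3467 - 4700*1/2260 = -1527/3467 - 235/113 = -987296/391771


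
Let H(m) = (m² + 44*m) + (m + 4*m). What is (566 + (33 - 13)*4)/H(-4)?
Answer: -323/90 ≈ -3.5889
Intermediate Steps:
H(m) = m² + 49*m (H(m) = (m² + 44*m) + 5*m = m² + 49*m)
(566 + (33 - 13)*4)/H(-4) = (566 + (33 - 13)*4)/((-4*(49 - 4))) = (566 + 20*4)/((-4*45)) = (566 + 80)/(-180) = 646*(-1/180) = -323/90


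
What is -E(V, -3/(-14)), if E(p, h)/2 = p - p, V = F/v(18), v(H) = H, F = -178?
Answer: 0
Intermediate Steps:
V = -89/9 (V = -178/18 = -178*1/18 = -89/9 ≈ -9.8889)
E(p, h) = 0 (E(p, h) = 2*(p - p) = 2*0 = 0)
-E(V, -3/(-14)) = -1*0 = 0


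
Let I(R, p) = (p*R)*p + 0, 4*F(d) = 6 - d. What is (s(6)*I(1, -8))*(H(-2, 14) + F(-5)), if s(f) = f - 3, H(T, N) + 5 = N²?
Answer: 37200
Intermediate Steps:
H(T, N) = -5 + N²
s(f) = -3 + f
F(d) = 3/2 - d/4 (F(d) = (6 - d)/4 = 3/2 - d/4)
I(R, p) = R*p² (I(R, p) = (R*p)*p + 0 = R*p² + 0 = R*p²)
(s(6)*I(1, -8))*(H(-2, 14) + F(-5)) = ((-3 + 6)*(1*(-8)²))*((-5 + 14²) + (3/2 - ¼*(-5))) = (3*(1*64))*((-5 + 196) + (3/2 + 5/4)) = (3*64)*(191 + 11/4) = 192*(775/4) = 37200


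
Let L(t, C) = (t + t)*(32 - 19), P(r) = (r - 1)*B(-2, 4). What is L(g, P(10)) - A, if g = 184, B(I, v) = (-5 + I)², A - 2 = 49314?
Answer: -44532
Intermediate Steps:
A = 49316 (A = 2 + 49314 = 49316)
P(r) = -49 + 49*r (P(r) = (r - 1)*(-5 - 2)² = (-1 + r)*(-7)² = (-1 + r)*49 = -49 + 49*r)
L(t, C) = 26*t (L(t, C) = (2*t)*13 = 26*t)
L(g, P(10)) - A = 26*184 - 1*49316 = 4784 - 49316 = -44532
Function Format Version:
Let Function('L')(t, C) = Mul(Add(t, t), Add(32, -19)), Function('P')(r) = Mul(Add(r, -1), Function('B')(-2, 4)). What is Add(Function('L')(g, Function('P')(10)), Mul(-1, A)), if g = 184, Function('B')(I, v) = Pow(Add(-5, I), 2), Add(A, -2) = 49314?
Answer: -44532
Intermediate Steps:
A = 49316 (A = Add(2, 49314) = 49316)
Function('P')(r) = Add(-49, Mul(49, r)) (Function('P')(r) = Mul(Add(r, -1), Pow(Add(-5, -2), 2)) = Mul(Add(-1, r), Pow(-7, 2)) = Mul(Add(-1, r), 49) = Add(-49, Mul(49, r)))
Function('L')(t, C) = Mul(26, t) (Function('L')(t, C) = Mul(Mul(2, t), 13) = Mul(26, t))
Add(Function('L')(g, Function('P')(10)), Mul(-1, A)) = Add(Mul(26, 184), Mul(-1, 49316)) = Add(4784, -49316) = -44532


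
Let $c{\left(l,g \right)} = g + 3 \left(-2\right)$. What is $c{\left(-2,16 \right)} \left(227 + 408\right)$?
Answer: $6350$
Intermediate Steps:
$c{\left(l,g \right)} = -6 + g$ ($c{\left(l,g \right)} = g - 6 = -6 + g$)
$c{\left(-2,16 \right)} \left(227 + 408\right) = \left(-6 + 16\right) \left(227 + 408\right) = 10 \cdot 635 = 6350$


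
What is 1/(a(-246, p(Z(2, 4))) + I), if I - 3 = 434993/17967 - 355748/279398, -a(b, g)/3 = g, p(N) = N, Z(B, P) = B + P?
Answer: 2509971933/19922645954 ≈ 0.12599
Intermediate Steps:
a(b, g) = -3*g
I = 65102140748/2509971933 (I = 3 + (434993/17967 - 355748/279398) = 3 + (434993*(1/17967) - 355748*1/279398) = 3 + (434993/17967 - 177874/139699) = 3 + 57572224949/2509971933 = 65102140748/2509971933 ≈ 25.937)
1/(a(-246, p(Z(2, 4))) + I) = 1/(-3*(2 + 4) + 65102140748/2509971933) = 1/(-3*6 + 65102140748/2509971933) = 1/(-18 + 65102140748/2509971933) = 1/(19922645954/2509971933) = 2509971933/19922645954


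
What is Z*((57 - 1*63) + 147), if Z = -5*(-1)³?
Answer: 705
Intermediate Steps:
Z = 5 (Z = -5*(-1) = 5)
Z*((57 - 1*63) + 147) = 5*((57 - 1*63) + 147) = 5*((57 - 63) + 147) = 5*(-6 + 147) = 5*141 = 705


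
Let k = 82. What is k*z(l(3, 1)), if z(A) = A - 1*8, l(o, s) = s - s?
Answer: -656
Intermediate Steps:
l(o, s) = 0
z(A) = -8 + A (z(A) = A - 8 = -8 + A)
k*z(l(3, 1)) = 82*(-8 + 0) = 82*(-8) = -656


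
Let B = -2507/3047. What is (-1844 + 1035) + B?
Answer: -2467530/3047 ≈ -809.82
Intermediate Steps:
B = -2507/3047 (B = -2507*1/3047 = -2507/3047 ≈ -0.82278)
(-1844 + 1035) + B = (-1844 + 1035) - 2507/3047 = -809 - 2507/3047 = -2467530/3047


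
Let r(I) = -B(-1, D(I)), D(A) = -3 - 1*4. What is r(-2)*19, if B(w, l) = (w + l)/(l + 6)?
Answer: -152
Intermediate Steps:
D(A) = -7 (D(A) = -3 - 4 = -7)
B(w, l) = (l + w)/(6 + l)
r(I) = -8 (r(I) = -(-7 - 1)/(6 - 7) = -(-8)/(-1) = -(-1)*(-8) = -1*8 = -8)
r(-2)*19 = -8*19 = -152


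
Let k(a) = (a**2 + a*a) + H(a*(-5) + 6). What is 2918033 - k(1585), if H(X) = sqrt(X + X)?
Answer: -2106417 - I*sqrt(15838) ≈ -2.1064e+6 - 125.85*I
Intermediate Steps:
H(X) = sqrt(2)*sqrt(X) (H(X) = sqrt(2*X) = sqrt(2)*sqrt(X))
k(a) = 2*a**2 + sqrt(2)*sqrt(6 - 5*a) (k(a) = (a**2 + a*a) + sqrt(2)*sqrt(a*(-5) + 6) = (a**2 + a**2) + sqrt(2)*sqrt(-5*a + 6) = 2*a**2 + sqrt(2)*sqrt(6 - 5*a))
2918033 - k(1585) = 2918033 - (sqrt(12 - 10*1585) + 2*1585**2) = 2918033 - (sqrt(12 - 15850) + 2*2512225) = 2918033 - (sqrt(-15838) + 5024450) = 2918033 - (I*sqrt(15838) + 5024450) = 2918033 - (5024450 + I*sqrt(15838)) = 2918033 + (-5024450 - I*sqrt(15838)) = -2106417 - I*sqrt(15838)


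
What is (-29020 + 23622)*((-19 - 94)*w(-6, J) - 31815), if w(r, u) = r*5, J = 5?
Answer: 153438150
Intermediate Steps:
w(r, u) = 5*r
(-29020 + 23622)*((-19 - 94)*w(-6, J) - 31815) = (-29020 + 23622)*((-19 - 94)*(5*(-6)) - 31815) = -5398*(-113*(-30) - 31815) = -5398*(3390 - 31815) = -5398*(-28425) = 153438150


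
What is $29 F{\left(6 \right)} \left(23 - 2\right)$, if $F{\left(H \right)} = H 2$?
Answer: $7308$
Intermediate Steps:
$F{\left(H \right)} = 2 H$
$29 F{\left(6 \right)} \left(23 - 2\right) = 29 \cdot 2 \cdot 6 \left(23 - 2\right) = 29 \cdot 12 \cdot 21 = 348 \cdot 21 = 7308$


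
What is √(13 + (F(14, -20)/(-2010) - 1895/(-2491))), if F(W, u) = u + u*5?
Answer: √384962951230/166897 ≈ 3.7176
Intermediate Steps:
F(W, u) = 6*u (F(W, u) = u + 5*u = 6*u)
√(13 + (F(14, -20)/(-2010) - 1895/(-2491))) = √(13 + ((6*(-20))/(-2010) - 1895/(-2491))) = √(13 + (-120*(-1/2010) - 1895*(-1/2491))) = √(13 + (4/67 + 1895/2491)) = √(13 + 136929/166897) = √(2306590/166897) = √384962951230/166897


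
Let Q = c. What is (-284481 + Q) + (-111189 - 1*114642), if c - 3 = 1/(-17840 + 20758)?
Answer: -1489081661/2918 ≈ -5.1031e+5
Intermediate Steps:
c = 8755/2918 (c = 3 + 1/(-17840 + 20758) = 3 + 1/2918 = 8755/2918 ≈ 3.0003)
Q = 8755/2918 ≈ 3.0003
(-284481 + Q) + (-111189 - 1*114642) = (-284481 + 8755/2918) + (-111189 - 1*114642) = -830106803/2918 + (-111189 - 114642) = -830106803/2918 - 225831 = -1489081661/2918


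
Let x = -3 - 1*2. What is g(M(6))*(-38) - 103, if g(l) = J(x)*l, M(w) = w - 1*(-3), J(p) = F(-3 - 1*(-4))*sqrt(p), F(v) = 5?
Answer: -103 - 1710*I*sqrt(5) ≈ -103.0 - 3823.7*I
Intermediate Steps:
x = -5 (x = -3 - 2 = -5)
J(p) = 5*sqrt(p)
M(w) = 3 + w (M(w) = w + 3 = 3 + w)
g(l) = 5*I*l*sqrt(5) (g(l) = (5*sqrt(-5))*l = (5*(I*sqrt(5)))*l = (5*I*sqrt(5))*l = 5*I*l*sqrt(5))
g(M(6))*(-38) - 103 = (5*I*(3 + 6)*sqrt(5))*(-38) - 103 = (5*I*9*sqrt(5))*(-38) - 103 = (45*I*sqrt(5))*(-38) - 103 = -1710*I*sqrt(5) - 103 = -103 - 1710*I*sqrt(5)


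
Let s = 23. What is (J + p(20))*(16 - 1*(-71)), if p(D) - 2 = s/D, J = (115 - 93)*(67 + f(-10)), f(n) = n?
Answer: 2187441/20 ≈ 1.0937e+5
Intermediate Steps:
J = 1254 (J = (115 - 93)*(67 - 10) = 22*57 = 1254)
p(D) = 2 + 23/D
(J + p(20))*(16 - 1*(-71)) = (1254 + (2 + 23/20))*(16 - 1*(-71)) = (1254 + (2 + 23*(1/20)))*(16 + 71) = (1254 + (2 + 23/20))*87 = (1254 + 63/20)*87 = (25143/20)*87 = 2187441/20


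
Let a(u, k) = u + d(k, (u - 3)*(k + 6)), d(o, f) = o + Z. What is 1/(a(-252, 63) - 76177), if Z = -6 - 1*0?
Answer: -1/76372 ≈ -1.3094e-5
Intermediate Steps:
Z = -6 (Z = -6 + 0 = -6)
d(o, f) = -6 + o (d(o, f) = o - 6 = -6 + o)
a(u, k) = -6 + k + u (a(u, k) = u + (-6 + k) = -6 + k + u)
1/(a(-252, 63) - 76177) = 1/((-6 + 63 - 252) - 76177) = 1/(-195 - 76177) = 1/(-76372) = -1/76372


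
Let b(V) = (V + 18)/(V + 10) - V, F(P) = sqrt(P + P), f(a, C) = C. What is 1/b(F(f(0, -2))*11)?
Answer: 83/36401 + 1628*I/36401 ≈ 0.0022802 + 0.044724*I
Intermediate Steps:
F(P) = sqrt(2)*sqrt(P) (F(P) = sqrt(2*P) = sqrt(2)*sqrt(P))
b(V) = -V + (18 + V)/(10 + V) (b(V) = (18 + V)/(10 + V) - V = -V + (18 + V)/(10 + V))
1/b(F(f(0, -2))*11) = 1/((18 - ((sqrt(2)*sqrt(-2))*11)**2 - 9*sqrt(2)*sqrt(-2)*11)/(10 + (sqrt(2)*sqrt(-2))*11)) = 1/((18 - ((sqrt(2)*(I*sqrt(2)))*11)**2 - 9*sqrt(2)*(I*sqrt(2))*11)/(10 + (sqrt(2)*(I*sqrt(2)))*11)) = 1/((18 - ((2*I)*11)**2 - 9*2*I*11)/(10 + (2*I)*11)) = 1/((18 - (22*I)**2 - 198*I)/(10 + 22*I)) = 1/(((10 - 22*I)/584)*(18 - 1*(-484) - 198*I)) = 1/(((10 - 22*I)/584)*(18 + 484 - 198*I)) = 1/(((10 - 22*I)/584)*(502 - 198*I)) = 1/((10 - 22*I)*(502 - 198*I)/584) = (10 + 22*I)*(502 + 198*I)/291208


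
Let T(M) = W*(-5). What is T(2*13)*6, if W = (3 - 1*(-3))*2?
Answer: -360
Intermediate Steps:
W = 12 (W = (3 + 3)*2 = 6*2 = 12)
T(M) = -60 (T(M) = 12*(-5) = -60)
T(2*13)*6 = -60*6 = -360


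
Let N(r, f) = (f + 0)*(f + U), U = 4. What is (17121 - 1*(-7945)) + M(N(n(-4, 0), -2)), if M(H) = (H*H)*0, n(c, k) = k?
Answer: 25066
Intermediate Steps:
N(r, f) = f*(4 + f) (N(r, f) = (f + 0)*(f + 4) = f*(4 + f))
M(H) = 0 (M(H) = H²*0 = 0)
(17121 - 1*(-7945)) + M(N(n(-4, 0), -2)) = (17121 - 1*(-7945)) + 0 = (17121 + 7945) + 0 = 25066 + 0 = 25066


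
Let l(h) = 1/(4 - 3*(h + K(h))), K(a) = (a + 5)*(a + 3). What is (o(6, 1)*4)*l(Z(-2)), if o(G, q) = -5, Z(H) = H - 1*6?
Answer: 20/17 ≈ 1.1765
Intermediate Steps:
Z(H) = -6 + H (Z(H) = H - 6 = -6 + H)
K(a) = (3 + a)*(5 + a) (K(a) = (5 + a)*(3 + a) = (3 + a)*(5 + a))
l(h) = 1/(-41 - 27*h - 3*h²) (l(h) = 1/(4 - 3*(h + (15 + h² + 8*h))) = 1/(4 - 3*(15 + h² + 9*h)) = 1/(4 + (-45 - 27*h - 3*h²)) = 1/(-41 - 27*h - 3*h²))
(o(6, 1)*4)*l(Z(-2)) = (-5*4)*(-1/(41 + 3*(-6 - 2)² + 27*(-6 - 2))) = -(-20)/(41 + 3*(-8)² + 27*(-8)) = -(-20)/(41 + 3*64 - 216) = -(-20)/(41 + 192 - 216) = -(-20)/17 = -20*(-1/17) = 20/17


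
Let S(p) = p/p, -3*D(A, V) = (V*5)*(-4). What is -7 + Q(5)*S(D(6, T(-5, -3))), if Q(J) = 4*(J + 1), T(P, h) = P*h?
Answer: 17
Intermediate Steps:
D(A, V) = 20*V/3 (D(A, V) = -V*5*(-4)/3 = -5*V*(-4)/3 = -(-20)*V/3 = 20*V/3)
S(p) = 1
Q(J) = 4 + 4*J (Q(J) = 4*(1 + J) = 4 + 4*J)
-7 + Q(5)*S(D(6, T(-5, -3))) = -7 + (4 + 4*5)*1 = -7 + (4 + 20)*1 = -7 + 24*1 = -7 + 24 = 17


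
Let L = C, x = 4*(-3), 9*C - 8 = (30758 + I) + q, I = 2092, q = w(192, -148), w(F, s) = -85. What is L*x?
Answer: -131092/3 ≈ -43697.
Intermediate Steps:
q = -85
C = 32773/9 (C = 8/9 + ((30758 + 2092) - 85)/9 = 8/9 + (32850 - 85)/9 = 8/9 + (1/9)*32765 = 8/9 + 32765/9 = 32773/9 ≈ 3641.4)
x = -12
L = 32773/9 ≈ 3641.4
L*x = (32773/9)*(-12) = -131092/3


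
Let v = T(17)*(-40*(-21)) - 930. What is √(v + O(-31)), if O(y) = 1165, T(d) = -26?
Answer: I*√21605 ≈ 146.99*I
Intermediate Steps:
v = -22770 (v = -(-1040)*(-21) - 930 = -26*840 - 930 = -21840 - 930 = -22770)
√(v + O(-31)) = √(-22770 + 1165) = √(-21605) = I*√21605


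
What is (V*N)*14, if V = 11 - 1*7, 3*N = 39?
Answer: 728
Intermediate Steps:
N = 13 (N = (⅓)*39 = 13)
V = 4 (V = 11 - 7 = 4)
(V*N)*14 = (4*13)*14 = 52*14 = 728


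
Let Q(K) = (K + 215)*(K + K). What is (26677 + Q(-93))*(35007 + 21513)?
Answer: 225232200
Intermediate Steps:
Q(K) = 2*K*(215 + K) (Q(K) = (215 + K)*(2*K) = 2*K*(215 + K))
(26677 + Q(-93))*(35007 + 21513) = (26677 + 2*(-93)*(215 - 93))*(35007 + 21513) = (26677 + 2*(-93)*122)*56520 = (26677 - 22692)*56520 = 3985*56520 = 225232200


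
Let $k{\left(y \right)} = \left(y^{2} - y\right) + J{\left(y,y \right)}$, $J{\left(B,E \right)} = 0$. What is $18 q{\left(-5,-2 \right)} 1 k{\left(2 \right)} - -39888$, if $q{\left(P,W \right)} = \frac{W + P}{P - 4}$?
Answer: $39916$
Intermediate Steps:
$q{\left(P,W \right)} = \frac{P + W}{-4 + P}$
$k{\left(y \right)} = y^{2} - y$ ($k{\left(y \right)} = \left(y^{2} - y\right) + 0 = y^{2} - y$)
$18 q{\left(-5,-2 \right)} 1 k{\left(2 \right)} - -39888 = 18 \frac{-5 - 2}{-4 - 5} \cdot 1 \cdot 2 \left(-1 + 2\right) - -39888 = 18 \frac{1}{-9} \left(-7\right) 1 \cdot 2 \cdot 1 + 39888 = 18 \left(- \frac{1}{9}\right) \left(-7\right) 1 \cdot 2 + 39888 = 18 \cdot \frac{7}{9} \cdot 1 \cdot 2 + 39888 = 18 \cdot \frac{7}{9} \cdot 2 + 39888 = 14 \cdot 2 + 39888 = 28 + 39888 = 39916$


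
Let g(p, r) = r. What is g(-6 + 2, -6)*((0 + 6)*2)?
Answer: -72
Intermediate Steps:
g(-6 + 2, -6)*((0 + 6)*2) = -6*(0 + 6)*2 = -36*2 = -6*12 = -72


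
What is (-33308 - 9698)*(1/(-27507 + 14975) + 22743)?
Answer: -6128683458325/6266 ≈ -9.7809e+8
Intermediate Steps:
(-33308 - 9698)*(1/(-27507 + 14975) + 22743) = -43006*(1/(-12532) + 22743) = -43006*(-1/12532 + 22743) = -43006*285015275/12532 = -6128683458325/6266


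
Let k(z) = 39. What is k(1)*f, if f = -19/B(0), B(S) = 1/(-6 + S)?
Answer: 4446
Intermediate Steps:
f = 114 (f = -19/(1/(-6 + 0)) = -19/(1/(-6)) = -19/(-⅙) = -19*(-6) = 114)
k(1)*f = 39*114 = 4446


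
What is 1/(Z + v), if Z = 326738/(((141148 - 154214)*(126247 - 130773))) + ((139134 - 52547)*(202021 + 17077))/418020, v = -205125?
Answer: -1545020626395/246804540106765664 ≈ -6.2601e-6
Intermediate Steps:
Z = 70117815882508711/1545020626395 (Z = 326738/((-13066*(-4526))) + (86587*219098)*(1/418020) = 326738/59136716 + 18971038526*(1/418020) = 326738*(1/59136716) + 9485519263/209010 = 163369/29568358 + 9485519263/209010 = 70117815882508711/1545020626395 ≈ 45383.)
1/(Z + v) = 1/(70117815882508711/1545020626395 - 205125) = 1/(-246804540106765664/1545020626395) = -1545020626395/246804540106765664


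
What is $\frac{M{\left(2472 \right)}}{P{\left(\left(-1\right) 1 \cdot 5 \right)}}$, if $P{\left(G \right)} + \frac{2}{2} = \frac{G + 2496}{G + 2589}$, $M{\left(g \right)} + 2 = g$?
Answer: $- \frac{6382480}{93} \approx -68629.0$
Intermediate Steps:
$M{\left(g \right)} = -2 + g$
$P{\left(G \right)} = -1 + \frac{2496 + G}{2589 + G}$ ($P{\left(G \right)} = -1 + \frac{G + 2496}{G + 2589} = -1 + \frac{2496 + G}{2589 + G}$)
$\frac{M{\left(2472 \right)}}{P{\left(\left(-1\right) 1 \cdot 5 \right)}} = \frac{-2 + 2472}{\left(-93\right) \frac{1}{2589 + \left(-1\right) 1 \cdot 5}} = \frac{2470}{\left(-93\right) \frac{1}{2589 - 5}} = \frac{2470}{\left(-93\right) \frac{1}{2584}} = \frac{2470}{- \frac{93}{2584}} = 2470 \left(- \frac{2584}{93}\right) = - \frac{6382480}{93}$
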